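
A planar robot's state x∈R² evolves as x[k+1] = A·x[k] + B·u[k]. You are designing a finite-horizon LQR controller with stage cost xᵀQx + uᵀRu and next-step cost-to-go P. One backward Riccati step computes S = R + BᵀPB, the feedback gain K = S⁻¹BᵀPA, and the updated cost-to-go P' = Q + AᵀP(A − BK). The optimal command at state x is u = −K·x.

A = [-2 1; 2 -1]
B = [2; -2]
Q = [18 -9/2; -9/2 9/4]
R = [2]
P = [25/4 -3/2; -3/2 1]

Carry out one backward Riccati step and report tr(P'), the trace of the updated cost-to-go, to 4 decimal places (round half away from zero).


22.6337

BᵀP = [15.5000 -5.0000]
S = R + BᵀPB = [2] + [41.0000] = [43.0000]
BᵀPA = [-41.0000 20.5000]
K = S⁻¹·BᵀPA = [-0.9535 0.4767]
A−BK = [-0.0930 0.0465; 0.0930 -0.0465]
AᵀP(A−BK) = [1.9070 -0.9535; -0.9535 0.4767]
P' = Q + AᵀP(A−BK) = [19.9070 -5.4535; -5.4535 2.7267]
tr(P') = 22.6337


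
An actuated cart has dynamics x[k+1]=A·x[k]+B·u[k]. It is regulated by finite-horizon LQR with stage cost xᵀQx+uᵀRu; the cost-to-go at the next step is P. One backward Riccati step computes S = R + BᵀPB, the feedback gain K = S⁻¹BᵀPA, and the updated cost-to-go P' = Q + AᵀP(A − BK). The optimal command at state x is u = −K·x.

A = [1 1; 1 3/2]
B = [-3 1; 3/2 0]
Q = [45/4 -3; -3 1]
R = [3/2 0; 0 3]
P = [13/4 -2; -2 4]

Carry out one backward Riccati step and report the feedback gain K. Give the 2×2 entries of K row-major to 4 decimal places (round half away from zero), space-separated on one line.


0.0567 0.1815 0.3157 0.4102

BᵀP = [-12.7500 12.0000; 3.2500 -2.0000]
S = R + BᵀPB = [3/2 0; 0 3] + [56.2500 -12.7500; -12.7500 3.2500] = [57.7500 -12.7500; -12.7500 6.2500]
BᵀPA = [-0.7500 5.2500; 1.2500 0.2500]
K = S⁻¹·BᵀPA = [0.0567 0.1815; 0.3157 0.4102]
A−BK = [0.8544 1.1342; 0.9149 1.2278]
AᵀP(A−BK) = [2.8979 3.8733; 3.8733 5.1947]
P' = Q + AᵀP(A−BK) = [14.1479 0.8733; 0.8733 6.1947]
tr(P') = 20.3426


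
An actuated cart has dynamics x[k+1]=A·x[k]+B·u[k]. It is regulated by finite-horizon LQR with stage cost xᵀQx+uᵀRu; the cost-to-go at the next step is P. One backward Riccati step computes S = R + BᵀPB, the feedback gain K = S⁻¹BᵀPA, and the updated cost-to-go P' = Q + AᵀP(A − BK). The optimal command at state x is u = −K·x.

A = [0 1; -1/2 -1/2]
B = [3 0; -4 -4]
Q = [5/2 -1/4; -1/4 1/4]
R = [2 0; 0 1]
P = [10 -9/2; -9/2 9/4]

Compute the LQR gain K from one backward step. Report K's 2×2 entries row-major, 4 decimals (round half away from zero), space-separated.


BᵀP = [48.0000 -22.5000; 18.0000 -9.0000]
S = R + BᵀPB = [2 0; 0 1] + [234.0000 90.0000; 90.0000 36.0000] = [236.0000 90.0000; 90.0000 37.0000]
BᵀPA = [11.2500 59.2500; 4.5000 22.5000]
K = S⁻¹·BᵀPA = [0.0178 0.2646; 0.0783 -0.0356]
A−BK = [-0.0534 0.2061; -0.1155 0.4161]
AᵀP(A−BK) = [0.0098 -0.0045; -0.0045 0.1838]
P' = Q + AᵀP(A−BK) = [2.5098 -0.2545; -0.2545 0.4338]
tr(P') = 2.9436

0.0178 0.2646 0.0783 -0.0356


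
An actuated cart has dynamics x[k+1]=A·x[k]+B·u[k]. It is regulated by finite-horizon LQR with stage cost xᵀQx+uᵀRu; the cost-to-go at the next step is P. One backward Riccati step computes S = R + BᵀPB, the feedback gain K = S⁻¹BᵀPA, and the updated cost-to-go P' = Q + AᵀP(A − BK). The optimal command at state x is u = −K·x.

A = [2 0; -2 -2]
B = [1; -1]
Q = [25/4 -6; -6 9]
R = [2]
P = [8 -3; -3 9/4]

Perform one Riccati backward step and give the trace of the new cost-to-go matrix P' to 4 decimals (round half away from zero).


BᵀP = [11.0000 -5.2500]
S = R + BᵀPB = [2] + [16.2500] = [18.2500]
BᵀPA = [32.5000 10.5000]
K = S⁻¹·BᵀPA = [1.7808 0.5753]
A−BK = [0.2192 -0.5753; -0.2192 -1.4247]
AᵀP(A−BK) = [7.1233 2.3014; 2.3014 2.9589]
P' = Q + AᵀP(A−BK) = [13.3733 -3.6986; -3.6986 11.9589]
tr(P') = 25.3322

25.3322


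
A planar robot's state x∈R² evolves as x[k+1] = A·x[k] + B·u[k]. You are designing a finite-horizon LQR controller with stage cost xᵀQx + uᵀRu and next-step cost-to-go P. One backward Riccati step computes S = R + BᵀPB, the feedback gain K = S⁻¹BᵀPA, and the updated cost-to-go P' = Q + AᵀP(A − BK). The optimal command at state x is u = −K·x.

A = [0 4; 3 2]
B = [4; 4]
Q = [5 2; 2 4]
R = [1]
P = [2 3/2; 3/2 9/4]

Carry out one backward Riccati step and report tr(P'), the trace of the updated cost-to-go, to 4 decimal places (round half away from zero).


13.7286

BᵀP = [14.0000 15.0000]
S = R + BᵀPB = [1] + [116.0000] = [117.0000]
BᵀPA = [45.0000 86.0000]
K = S⁻¹·BᵀPA = [0.3846 0.7350]
A−BK = [-1.5385 1.0598; 1.4615 -0.9402]
AᵀP(A−BK) = [2.9423 -1.5769; -1.5769 1.7863]
P' = Q + AᵀP(A−BK) = [7.9423 0.4231; 0.4231 5.7863]
tr(P') = 13.7286


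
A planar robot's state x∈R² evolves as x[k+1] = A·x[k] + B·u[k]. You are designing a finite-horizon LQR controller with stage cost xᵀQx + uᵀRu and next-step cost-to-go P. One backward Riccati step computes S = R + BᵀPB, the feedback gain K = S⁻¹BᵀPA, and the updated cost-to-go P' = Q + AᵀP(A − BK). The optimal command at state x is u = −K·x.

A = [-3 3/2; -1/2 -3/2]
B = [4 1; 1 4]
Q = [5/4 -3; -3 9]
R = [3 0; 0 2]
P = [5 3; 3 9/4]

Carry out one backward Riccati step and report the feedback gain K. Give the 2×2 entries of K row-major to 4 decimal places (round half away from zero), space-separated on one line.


BᵀP = [23.0000 14.2500; 17.0000 12.0000]
S = R + BᵀPB = [3 0; 0 2] + [106.2500 80.0000; 80.0000 65.0000] = [109.2500 80.0000; 80.0000 67.0000]
BᵀPA = [-76.1250 13.1250; -57.0000 7.5000]
K = S⁻¹·BᵀPA = [-0.5875 0.3038; -0.1492 -0.2507]
A−BK = [-0.5007 0.5357; 0.6844 -0.8008]
AᵀP(A−BK) = [1.3314 -0.7321; -0.7321 0.7064]
P' = Q + AᵀP(A−BK) = [2.5814 -3.7321; -3.7321 9.7064]
tr(P') = 12.2878

-0.5875 0.3038 -0.1492 -0.2507


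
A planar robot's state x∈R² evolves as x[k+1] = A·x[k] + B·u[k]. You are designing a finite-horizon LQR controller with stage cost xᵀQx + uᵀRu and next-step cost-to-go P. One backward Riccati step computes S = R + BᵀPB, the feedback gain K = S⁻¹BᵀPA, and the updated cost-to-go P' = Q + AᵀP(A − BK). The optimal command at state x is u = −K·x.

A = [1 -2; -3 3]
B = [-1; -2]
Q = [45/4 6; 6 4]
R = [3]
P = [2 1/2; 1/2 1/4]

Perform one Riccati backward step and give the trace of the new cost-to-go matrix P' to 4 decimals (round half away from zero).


BᵀP = [-3.0000 -1.0000]
S = R + BᵀPB = [3] + [5.0000] = [8.0000]
BᵀPA = [0.0000 3.0000]
K = S⁻¹·BᵀPA = [0.0000 0.3750]
A−BK = [1.0000 -1.6250; -3.0000 3.7500]
AᵀP(A−BK) = [1.2500 -1.7500; -1.7500 3.1250]
P' = Q + AᵀP(A−BK) = [12.5000 4.2500; 4.2500 7.1250]
tr(P') = 19.6250

19.6250


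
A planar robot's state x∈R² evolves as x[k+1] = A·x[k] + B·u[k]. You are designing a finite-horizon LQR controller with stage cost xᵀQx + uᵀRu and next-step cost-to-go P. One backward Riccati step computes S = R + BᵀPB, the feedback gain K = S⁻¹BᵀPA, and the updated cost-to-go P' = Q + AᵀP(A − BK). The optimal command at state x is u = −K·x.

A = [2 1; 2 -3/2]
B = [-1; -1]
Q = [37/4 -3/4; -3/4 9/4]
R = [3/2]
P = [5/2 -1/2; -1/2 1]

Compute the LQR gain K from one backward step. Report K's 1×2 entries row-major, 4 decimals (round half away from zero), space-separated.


-1.2500 -0.3125

BᵀP = [-2.0000 -0.5000]
S = R + BᵀPB = [3/2] + [2.5000] = [4.0000]
BᵀPA = [-5.0000 -1.2500]
K = S⁻¹·BᵀPA = [-1.2500 -0.3125]
A−BK = [0.7500 0.6875; 0.7500 -1.8125]
AᵀP(A−BK) = [3.7500 0.9375; 0.9375 5.8594]
P' = Q + AᵀP(A−BK) = [13.0000 0.1875; 0.1875 8.1094]
tr(P') = 21.1094


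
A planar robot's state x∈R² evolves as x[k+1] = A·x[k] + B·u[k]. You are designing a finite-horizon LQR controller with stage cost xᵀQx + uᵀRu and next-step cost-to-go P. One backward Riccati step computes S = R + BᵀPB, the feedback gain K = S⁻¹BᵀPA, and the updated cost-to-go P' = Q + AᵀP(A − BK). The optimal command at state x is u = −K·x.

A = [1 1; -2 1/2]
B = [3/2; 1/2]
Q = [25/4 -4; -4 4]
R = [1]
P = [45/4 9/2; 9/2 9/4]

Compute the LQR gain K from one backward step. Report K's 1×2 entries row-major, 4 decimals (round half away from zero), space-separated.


BᵀP = [19.1250 7.8750]
S = R + BᵀPB = [1] + [32.6250] = [33.6250]
BᵀPA = [3.3750 23.0625]
K = S⁻¹·BᵀPA = [0.1004 0.6859]
A−BK = [0.8494 -0.0288; -2.0502 0.1571]
AᵀP(A−BK) = [1.9112 -0.0648; -0.0648 0.4945]
P' = Q + AᵀP(A−BK) = [8.1612 -4.0648; -4.0648 4.4945]
tr(P') = 12.6558

0.1004 0.6859


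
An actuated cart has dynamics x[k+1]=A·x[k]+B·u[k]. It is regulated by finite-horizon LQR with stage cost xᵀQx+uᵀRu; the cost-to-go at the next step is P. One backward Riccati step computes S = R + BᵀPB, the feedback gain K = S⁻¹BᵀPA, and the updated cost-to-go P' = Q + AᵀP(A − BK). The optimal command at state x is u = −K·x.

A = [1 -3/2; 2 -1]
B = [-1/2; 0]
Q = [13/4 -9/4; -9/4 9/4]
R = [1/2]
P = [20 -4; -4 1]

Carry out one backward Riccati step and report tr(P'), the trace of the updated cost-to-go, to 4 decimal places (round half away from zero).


10.2273

BᵀP = [-10.0000 2.0000]
S = R + BᵀPB = [1/2] + [5.0000] = [5.5000]
BᵀPA = [-6.0000 13.0000]
K = S⁻¹·BᵀPA = [-1.0909 2.3636]
A−BK = [0.4545 -0.3182; 2.0000 -1.0000]
AᵀP(A−BK) = [1.4545 -1.8182; -1.8182 3.2727]
P' = Q + AᵀP(A−BK) = [4.7045 -4.0682; -4.0682 5.5227]
tr(P') = 10.2273


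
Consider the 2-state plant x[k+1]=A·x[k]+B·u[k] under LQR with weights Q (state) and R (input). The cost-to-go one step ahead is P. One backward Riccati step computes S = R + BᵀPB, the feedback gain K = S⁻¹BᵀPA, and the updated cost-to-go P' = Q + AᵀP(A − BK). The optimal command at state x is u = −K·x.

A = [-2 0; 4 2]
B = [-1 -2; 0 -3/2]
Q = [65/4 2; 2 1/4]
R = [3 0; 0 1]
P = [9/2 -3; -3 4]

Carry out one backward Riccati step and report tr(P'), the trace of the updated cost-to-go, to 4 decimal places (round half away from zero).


BᵀP = [-4.5000 3.0000; -4.5000 0.0000]
S = R + BᵀPB = [3 0; 0 1] + [4.5000 4.5000; 4.5000 9.0000] = [7.5000 4.5000; 4.5000 10.0000]
BᵀPA = [21.0000 6.0000; 9.0000 0.0000]
K = S⁻¹·BᵀPA = [3.0959 1.0959; -0.4932 -0.4932]
A−BK = [0.1096 0.1096; 3.2603 1.2603]
AᵀP(A−BK) = [69.4247 25.4247; 25.4247 9.4247]
P' = Q + AᵀP(A−BK) = [85.6747 27.4247; 27.4247 9.6747]
tr(P') = 95.3493

95.3493


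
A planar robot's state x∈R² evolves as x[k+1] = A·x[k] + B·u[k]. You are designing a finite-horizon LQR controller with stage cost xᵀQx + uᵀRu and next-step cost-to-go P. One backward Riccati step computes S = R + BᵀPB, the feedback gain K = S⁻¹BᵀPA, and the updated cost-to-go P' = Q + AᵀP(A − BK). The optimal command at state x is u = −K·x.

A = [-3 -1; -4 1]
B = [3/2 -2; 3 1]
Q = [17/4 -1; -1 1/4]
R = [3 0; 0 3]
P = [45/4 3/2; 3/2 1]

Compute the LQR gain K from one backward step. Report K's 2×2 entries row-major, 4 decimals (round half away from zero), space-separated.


-1.2815 0.0246 0.5336 0.4633

BᵀP = [21.3750 5.2500; -21.0000 -2.0000]
S = R + BᵀPB = [3 0; 0 3] + [47.8125 -37.5000; -37.5000 40.0000] = [50.8125 -37.5000; -37.5000 43.0000]
BᵀPA = [-85.1250 -16.1250; 71.0000 19.0000]
K = S⁻¹·BᵀPA = [-1.2815 0.0246; 0.5336 0.4633]
A−BK = [-0.0106 -0.1103; -0.6891 0.4630]
AᵀP(A−BK) = [6.2788 0.4479; 0.4479 0.8437]
P' = Q + AᵀP(A−BK) = [10.5288 -0.5521; -0.5521 1.0937]
tr(P') = 11.6226


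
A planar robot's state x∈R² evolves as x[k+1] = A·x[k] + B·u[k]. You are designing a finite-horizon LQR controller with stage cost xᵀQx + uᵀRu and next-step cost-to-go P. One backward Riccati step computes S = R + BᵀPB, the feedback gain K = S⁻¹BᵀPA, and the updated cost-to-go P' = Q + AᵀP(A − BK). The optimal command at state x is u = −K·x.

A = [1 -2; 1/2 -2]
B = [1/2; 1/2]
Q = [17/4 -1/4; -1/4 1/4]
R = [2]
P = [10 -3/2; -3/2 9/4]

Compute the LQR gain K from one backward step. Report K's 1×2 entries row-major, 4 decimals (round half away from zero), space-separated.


1.0290 -2.1449

BᵀP = [4.2500 0.3750]
S = R + BᵀPB = [2] + [2.3125] = [4.3125]
BᵀPA = [4.4375 -9.2500]
K = S⁻¹·BᵀPA = [1.0290 -2.1449]
A−BK = [0.4855 -0.9275; -0.0145 -0.9275]
AᵀP(A−BK) = [4.4964 -8.2319; -8.2319 17.1594]
P' = Q + AᵀP(A−BK) = [8.7464 -8.4819; -8.4819 17.4094]
tr(P') = 26.1558


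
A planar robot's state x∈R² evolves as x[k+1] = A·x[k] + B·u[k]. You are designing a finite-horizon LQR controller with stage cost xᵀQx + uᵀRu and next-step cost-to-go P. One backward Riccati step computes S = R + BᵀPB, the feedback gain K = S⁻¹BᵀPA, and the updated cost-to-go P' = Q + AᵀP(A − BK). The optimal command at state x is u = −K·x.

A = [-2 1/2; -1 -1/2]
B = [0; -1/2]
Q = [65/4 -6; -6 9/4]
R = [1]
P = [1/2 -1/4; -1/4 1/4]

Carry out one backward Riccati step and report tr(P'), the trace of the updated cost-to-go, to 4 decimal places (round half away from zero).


20.0331

BᵀP = [0.1250 -0.1250]
S = R + BᵀPB = [1] + [0.0625] = [1.0625]
BᵀPA = [-0.1250 0.1250]
K = S⁻¹·BᵀPA = [-0.1176 0.1176]
A−BK = [-2.0000 0.5000; -1.0588 -0.4412]
AᵀP(A−BK) = [1.2353 -0.4853; -0.4853 0.2978]
P' = Q + AᵀP(A−BK) = [17.4853 -6.4853; -6.4853 2.5478]
tr(P') = 20.0331


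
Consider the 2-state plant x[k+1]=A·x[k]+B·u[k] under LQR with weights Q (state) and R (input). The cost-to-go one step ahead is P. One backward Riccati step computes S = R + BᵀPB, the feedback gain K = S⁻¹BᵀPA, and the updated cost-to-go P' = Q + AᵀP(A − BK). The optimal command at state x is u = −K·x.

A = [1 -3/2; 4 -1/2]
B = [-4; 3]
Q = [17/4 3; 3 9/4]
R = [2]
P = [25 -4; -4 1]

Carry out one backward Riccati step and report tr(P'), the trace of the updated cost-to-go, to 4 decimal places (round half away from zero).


13.8930

BᵀP = [-112.0000 19.0000]
S = R + BᵀPB = [2] + [505.0000] = [507.0000]
BᵀPA = [-36.0000 158.5000]
K = S⁻¹·BᵀPA = [-0.0710 0.3126]
A−BK = [0.7160 -0.2495; 4.2130 -1.4379]
AᵀP(A−BK) = [6.4438 -2.2456; -2.2456 0.9492]
P' = Q + AᵀP(A−BK) = [10.6938 0.7544; 0.7544 3.1992]
tr(P') = 13.8930


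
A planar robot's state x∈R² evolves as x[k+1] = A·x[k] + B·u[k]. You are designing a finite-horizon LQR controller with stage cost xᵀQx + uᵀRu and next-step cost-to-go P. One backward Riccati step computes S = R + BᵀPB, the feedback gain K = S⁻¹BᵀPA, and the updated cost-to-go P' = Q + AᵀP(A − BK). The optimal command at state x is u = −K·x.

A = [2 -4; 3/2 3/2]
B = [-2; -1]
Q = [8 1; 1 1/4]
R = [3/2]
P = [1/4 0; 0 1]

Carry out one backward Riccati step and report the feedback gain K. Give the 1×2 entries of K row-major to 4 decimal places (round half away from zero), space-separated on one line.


-0.7143 0.1429

BᵀP = [-0.5000 -1.0000]
S = R + BᵀPB = [3/2] + [2.0000] = [3.5000]
BᵀPA = [-2.5000 0.5000]
K = S⁻¹·BᵀPA = [-0.7143 0.1429]
A−BK = [0.5714 -3.7143; 0.7857 1.6429]
AᵀP(A−BK) = [1.4643 0.6071; 0.6071 6.1786]
P' = Q + AᵀP(A−BK) = [9.4643 1.6071; 1.6071 6.4286]
tr(P') = 15.8929


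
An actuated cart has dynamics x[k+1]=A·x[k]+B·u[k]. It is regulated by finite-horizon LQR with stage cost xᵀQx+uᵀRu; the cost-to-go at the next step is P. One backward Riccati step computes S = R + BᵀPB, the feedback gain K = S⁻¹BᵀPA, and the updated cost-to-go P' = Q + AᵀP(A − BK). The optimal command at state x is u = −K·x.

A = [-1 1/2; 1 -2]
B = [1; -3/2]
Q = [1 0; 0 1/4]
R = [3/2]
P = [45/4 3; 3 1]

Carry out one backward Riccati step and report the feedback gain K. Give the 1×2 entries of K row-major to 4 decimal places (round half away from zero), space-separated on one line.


-0.8750 0.0625

BᵀP = [6.7500 1.5000]
S = R + BᵀPB = [3/2] + [4.5000] = [6.0000]
BᵀPA = [-5.2500 0.3750]
K = S⁻¹·BᵀPA = [-0.8750 0.0625]
A−BK = [-0.1250 0.4375; -0.3125 -1.9063]
AᵀP(A−BK) = [1.6563 0.2031; 0.2031 0.7891]
P' = Q + AᵀP(A−BK) = [2.6563 0.2031; 0.2031 1.0391]
tr(P') = 3.6953


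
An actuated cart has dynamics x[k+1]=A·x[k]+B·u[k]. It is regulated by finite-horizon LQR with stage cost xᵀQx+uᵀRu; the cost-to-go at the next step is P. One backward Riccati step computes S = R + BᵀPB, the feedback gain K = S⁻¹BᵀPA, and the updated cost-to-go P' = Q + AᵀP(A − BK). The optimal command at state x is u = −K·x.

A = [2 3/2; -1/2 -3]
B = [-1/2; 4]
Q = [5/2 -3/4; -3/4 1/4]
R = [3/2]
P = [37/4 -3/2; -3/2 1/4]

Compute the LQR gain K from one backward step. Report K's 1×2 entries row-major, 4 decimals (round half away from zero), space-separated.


BᵀP = [-10.6250 1.7500]
S = R + BᵀPB = [3/2] + [12.3125] = [13.8125]
BᵀPA = [-22.1250 -21.1875]
K = S⁻¹·BᵀPA = [-1.6018 -1.5339]
A−BK = [1.1991 0.7330; 5.9072 3.1357]
AᵀP(A−BK) = [4.6225 4.3117; 4.3117 4.0622]
P' = Q + AᵀP(A−BK) = [7.1225 3.5617; 3.5617 4.3122]
tr(P') = 11.4347

-1.6018 -1.5339


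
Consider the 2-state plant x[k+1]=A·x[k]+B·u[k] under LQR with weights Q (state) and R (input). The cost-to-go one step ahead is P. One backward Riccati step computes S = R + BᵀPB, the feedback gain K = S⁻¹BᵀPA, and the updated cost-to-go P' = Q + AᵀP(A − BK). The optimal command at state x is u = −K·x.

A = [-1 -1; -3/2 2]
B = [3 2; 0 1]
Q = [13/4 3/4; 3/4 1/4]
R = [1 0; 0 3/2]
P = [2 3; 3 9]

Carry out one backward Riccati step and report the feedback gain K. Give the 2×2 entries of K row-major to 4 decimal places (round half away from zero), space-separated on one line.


BᵀP = [6.0000 9.0000; 7.0000 15.0000]
S = R + BᵀPB = [1 0; 0 3/2] + [18.0000 21.0000; 21.0000 29.0000] = [19.0000 21.0000; 21.0000 30.5000]
BᵀPA = [-19.5000 12.0000; -29.5000 23.0000]
K = S⁻¹·BᵀPA = [0.1787 -0.8448; -1.0903 1.3357]
A−BK = [0.6444 -1.1372; -0.4097 0.6643]
AᵀP(A−BK) = [2.5722 -3.5686; -3.5686 5.4152]
P' = Q + AᵀP(A−BK) = [5.8222 -2.8186; -2.8186 5.6652]
tr(P') = 11.4874

0.1787 -0.8448 -1.0903 1.3357


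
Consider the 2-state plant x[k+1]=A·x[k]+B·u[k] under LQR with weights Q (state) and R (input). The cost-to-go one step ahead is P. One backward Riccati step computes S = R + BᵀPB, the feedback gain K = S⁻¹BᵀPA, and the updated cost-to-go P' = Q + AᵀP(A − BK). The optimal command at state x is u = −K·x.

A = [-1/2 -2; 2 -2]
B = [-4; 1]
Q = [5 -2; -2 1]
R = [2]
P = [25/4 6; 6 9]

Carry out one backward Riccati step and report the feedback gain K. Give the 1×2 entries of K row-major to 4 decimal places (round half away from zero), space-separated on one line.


-0.3254 1.0794

BᵀP = [-19.0000 -15.0000]
S = R + BᵀPB = [2] + [61.0000] = [63.0000]
BᵀPA = [-20.5000 68.0000]
K = S⁻¹·BᵀPA = [-0.3254 1.0794]
A−BK = [-1.8016 2.3175; 2.3254 -3.0794]
AᵀP(A−BK) = [18.8919 -25.6230; -25.6230 35.6032]
P' = Q + AᵀP(A−BK) = [23.8919 -27.6230; -27.6230 36.6032]
tr(P') = 60.4950


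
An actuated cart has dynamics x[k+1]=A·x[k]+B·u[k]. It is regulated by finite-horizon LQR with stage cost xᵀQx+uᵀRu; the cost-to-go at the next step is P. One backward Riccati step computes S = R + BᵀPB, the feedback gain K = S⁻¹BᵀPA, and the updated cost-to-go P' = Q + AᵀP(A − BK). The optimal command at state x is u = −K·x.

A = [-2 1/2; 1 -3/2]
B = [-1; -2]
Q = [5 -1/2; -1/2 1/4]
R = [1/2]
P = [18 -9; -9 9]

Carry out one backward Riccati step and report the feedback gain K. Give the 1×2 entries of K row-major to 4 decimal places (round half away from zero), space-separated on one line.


-0.4865 0.7297

BᵀP = [0.0000 -9.0000]
S = R + BᵀPB = [1/2] + [18.0000] = [18.5000]
BᵀPA = [-9.0000 13.5000]
K = S⁻¹·BᵀPA = [-0.4865 0.7297]
A−BK = [-2.4865 1.2297; 0.0270 -0.0405]
AᵀP(A−BK) = [112.6216 -56.4324; -56.4324 28.3986]
P' = Q + AᵀP(A−BK) = [117.6216 -56.9324; -56.9324 28.6486]
tr(P') = 146.2703


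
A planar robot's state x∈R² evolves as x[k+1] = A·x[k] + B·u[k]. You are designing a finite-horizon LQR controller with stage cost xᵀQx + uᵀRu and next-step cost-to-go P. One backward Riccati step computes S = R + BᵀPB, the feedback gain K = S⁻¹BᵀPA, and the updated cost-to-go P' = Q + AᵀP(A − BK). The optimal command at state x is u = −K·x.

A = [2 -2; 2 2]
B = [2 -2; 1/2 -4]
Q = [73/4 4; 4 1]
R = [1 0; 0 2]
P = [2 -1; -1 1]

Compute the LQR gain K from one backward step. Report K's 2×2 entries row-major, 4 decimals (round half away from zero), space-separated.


0.5035 -1.4545 -0.3497 -0.5455

BᵀP = [3.5000 -1.5000; 0.0000 -2.0000]
S = R + BᵀPB = [1 0; 0 2] + [6.2500 -1.0000; -1.0000 8.0000] = [7.2500 -1.0000; -1.0000 10.0000]
BᵀPA = [4.0000 -10.0000; -4.0000 -4.0000]
K = S⁻¹·BᵀPA = [0.5035 -1.4545; -0.3497 -0.5455]
A−BK = [0.2937 -0.1818; 0.3497 0.5455]
AᵀP(A−BK) = [0.5874 -0.3636; -0.3636 3.2727]
P' = Q + AᵀP(A−BK) = [18.8374 3.6364; 3.6364 4.2727]
tr(P') = 23.1101


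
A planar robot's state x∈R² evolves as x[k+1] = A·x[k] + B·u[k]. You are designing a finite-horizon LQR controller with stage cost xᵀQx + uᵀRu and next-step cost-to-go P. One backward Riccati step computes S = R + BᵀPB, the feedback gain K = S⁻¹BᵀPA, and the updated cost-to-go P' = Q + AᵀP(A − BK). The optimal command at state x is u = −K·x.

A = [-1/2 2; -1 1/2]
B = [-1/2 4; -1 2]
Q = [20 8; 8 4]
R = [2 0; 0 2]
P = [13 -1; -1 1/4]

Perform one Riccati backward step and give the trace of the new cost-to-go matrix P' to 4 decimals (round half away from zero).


24.6804

BᵀP = [-5.5000 0.2500; 50.0000 -3.5000]
S = R + BᵀPB = [2 0; 0 2] + [2.5000 -21.5000; -21.5000 193.0000] = [4.5000 -21.5000; -21.5000 195.0000]
BᵀPA = [2.5000 -10.8750; -21.5000 98.2500]
K = S⁻¹·BᵀPA = [0.0608 -0.0199; -0.1036 0.5017]
A−BK = [-0.0554 -0.0166; -0.7321 -0.5232]
AᵀP(A−BK) = [0.1216 -0.0397; -0.0397 0.5588]
P' = Q + AᵀP(A−BK) = [20.1216 7.9603; 7.9603 4.5588]
tr(P') = 24.6804


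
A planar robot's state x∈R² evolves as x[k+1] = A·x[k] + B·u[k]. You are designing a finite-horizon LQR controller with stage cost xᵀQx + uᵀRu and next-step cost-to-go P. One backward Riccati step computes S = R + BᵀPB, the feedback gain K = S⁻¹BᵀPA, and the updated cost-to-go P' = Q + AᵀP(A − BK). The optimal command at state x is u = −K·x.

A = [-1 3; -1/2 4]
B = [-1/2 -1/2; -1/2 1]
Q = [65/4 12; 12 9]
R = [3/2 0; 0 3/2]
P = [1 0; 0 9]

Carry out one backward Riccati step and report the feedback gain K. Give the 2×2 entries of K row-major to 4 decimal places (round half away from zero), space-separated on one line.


BᵀP = [-0.5000 -4.5000; -0.5000 9.0000]
S = R + BᵀPB = [3/2 0; 0 3/2] + [2.5000 -4.2500; -4.2500 9.2500] = [4.0000 -4.2500; -4.2500 10.7500]
BᵀPA = [2.7500 -19.5000; -4.0000 34.5000]
K = S⁻¹·BᵀPA = [0.5038 -2.5263; -0.1729 2.2105]
A−BK = [-0.8346 2.8421; -0.0752 0.5263]
AᵀP(A−BK) = [1.1729 -5.2105; -5.2105 27.4737]
P' = Q + AᵀP(A−BK) = [17.4229 6.7895; 6.7895 36.4737]
tr(P') = 53.8966

0.5038 -2.5263 -0.1729 2.2105


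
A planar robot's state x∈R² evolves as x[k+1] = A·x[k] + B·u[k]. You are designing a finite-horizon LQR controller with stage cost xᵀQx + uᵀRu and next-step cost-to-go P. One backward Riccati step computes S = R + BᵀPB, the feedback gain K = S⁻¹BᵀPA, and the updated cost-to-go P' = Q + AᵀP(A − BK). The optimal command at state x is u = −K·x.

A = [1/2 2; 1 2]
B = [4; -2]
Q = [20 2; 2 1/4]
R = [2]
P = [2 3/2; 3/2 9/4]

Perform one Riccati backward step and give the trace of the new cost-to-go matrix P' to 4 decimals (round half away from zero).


BᵀP = [5.0000 1.5000]
S = R + BᵀPB = [2] + [17.0000] = [19.0000]
BᵀPA = [4.0000 13.0000]
K = S⁻¹·BᵀPA = [0.2105 0.6842]
A−BK = [-0.3421 -0.7368; 1.4211 3.3684]
AᵀP(A−BK) = [3.4079 8.2632; 8.2632 20.1053]
P' = Q + AᵀP(A−BK) = [23.4079 10.2632; 10.2632 20.3553]
tr(P') = 43.7632

43.7632


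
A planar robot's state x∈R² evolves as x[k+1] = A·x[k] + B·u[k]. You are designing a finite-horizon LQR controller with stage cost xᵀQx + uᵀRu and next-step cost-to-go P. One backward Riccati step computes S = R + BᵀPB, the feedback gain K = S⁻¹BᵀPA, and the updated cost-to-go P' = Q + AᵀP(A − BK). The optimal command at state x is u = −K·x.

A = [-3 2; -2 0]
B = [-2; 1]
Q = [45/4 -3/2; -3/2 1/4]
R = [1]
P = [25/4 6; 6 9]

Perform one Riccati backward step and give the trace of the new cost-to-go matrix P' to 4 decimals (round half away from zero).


BᵀP = [-6.5000 -3.0000]
S = R + BᵀPB = [1] + [10.0000] = [11.0000]
BᵀPA = [25.5000 -13.0000]
K = S⁻¹·BᵀPA = [2.3182 -1.1818]
A−BK = [1.6364 -0.3636; -4.3182 1.1818]
AᵀP(A−BK) = [105.1364 -31.3636; -31.3636 9.6364]
P' = Q + AᵀP(A−BK) = [116.3864 -32.8636; -32.8636 9.8864]
tr(P') = 126.2727

126.2727


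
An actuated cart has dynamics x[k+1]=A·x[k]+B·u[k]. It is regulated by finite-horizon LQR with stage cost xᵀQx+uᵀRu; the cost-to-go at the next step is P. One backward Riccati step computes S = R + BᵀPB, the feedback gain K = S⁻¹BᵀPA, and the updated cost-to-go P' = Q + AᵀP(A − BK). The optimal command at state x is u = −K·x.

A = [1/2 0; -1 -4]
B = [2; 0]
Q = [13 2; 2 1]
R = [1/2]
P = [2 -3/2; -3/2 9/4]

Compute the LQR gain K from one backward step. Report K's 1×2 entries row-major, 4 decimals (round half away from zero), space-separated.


BᵀP = [4.0000 -3.0000]
S = R + BᵀPB = [1/2] + [8.0000] = [8.5000]
BᵀPA = [5.0000 12.0000]
K = S⁻¹·BᵀPA = [0.5882 1.4118]
A−BK = [-0.6765 -2.8235; -1.0000 -4.0000]
AᵀP(A−BK) = [1.3088 4.9412; 4.9412 19.0588]
P' = Q + AᵀP(A−BK) = [14.3088 6.9412; 6.9412 20.0588]
tr(P') = 34.3676

0.5882 1.4118


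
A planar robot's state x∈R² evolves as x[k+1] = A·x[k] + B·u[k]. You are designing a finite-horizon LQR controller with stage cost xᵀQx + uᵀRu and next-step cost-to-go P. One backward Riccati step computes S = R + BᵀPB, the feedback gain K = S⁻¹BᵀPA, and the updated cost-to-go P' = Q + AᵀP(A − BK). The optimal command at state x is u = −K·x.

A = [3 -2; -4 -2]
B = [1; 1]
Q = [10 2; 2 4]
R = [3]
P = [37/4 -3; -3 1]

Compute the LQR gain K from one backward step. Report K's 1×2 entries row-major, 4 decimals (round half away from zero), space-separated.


BᵀP = [6.2500 -2.0000]
S = R + BᵀPB = [3] + [4.2500] = [7.2500]
BᵀPA = [26.7500 -8.5000]
K = S⁻¹·BᵀPA = [3.6897 -1.1724]
A−BK = [-0.6897 -0.8276; -7.6897 -0.8276]
AᵀP(A−BK) = [72.5517 -22.1379; -22.1379 7.0345]
P' = Q + AᵀP(A−BK) = [82.5517 -20.1379; -20.1379 11.0345]
tr(P') = 93.5862

3.6897 -1.1724


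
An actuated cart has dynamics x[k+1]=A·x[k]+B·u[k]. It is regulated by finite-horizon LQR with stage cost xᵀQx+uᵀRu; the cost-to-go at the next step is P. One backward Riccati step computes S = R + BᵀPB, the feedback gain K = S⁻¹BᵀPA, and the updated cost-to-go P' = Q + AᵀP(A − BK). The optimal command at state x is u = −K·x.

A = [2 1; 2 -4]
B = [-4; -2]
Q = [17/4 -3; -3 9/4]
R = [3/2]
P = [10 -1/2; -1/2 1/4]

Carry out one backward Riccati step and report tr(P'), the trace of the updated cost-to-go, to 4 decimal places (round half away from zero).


BᵀP = [-39.0000 1.5000]
S = R + BᵀPB = [3/2] + [153.0000] = [154.5000]
BᵀPA = [-75.0000 -45.0000]
K = S⁻¹·BᵀPA = [-0.4854 -0.2913]
A−BK = [0.0583 -0.1650; 1.0291 -4.5825]
AᵀP(A−BK) = [0.5922 -0.8447; -0.8447 4.8932]
P' = Q + AᵀP(A−BK) = [4.8422 -3.8447; -3.8447 7.1432]
tr(P') = 11.9854

11.9854


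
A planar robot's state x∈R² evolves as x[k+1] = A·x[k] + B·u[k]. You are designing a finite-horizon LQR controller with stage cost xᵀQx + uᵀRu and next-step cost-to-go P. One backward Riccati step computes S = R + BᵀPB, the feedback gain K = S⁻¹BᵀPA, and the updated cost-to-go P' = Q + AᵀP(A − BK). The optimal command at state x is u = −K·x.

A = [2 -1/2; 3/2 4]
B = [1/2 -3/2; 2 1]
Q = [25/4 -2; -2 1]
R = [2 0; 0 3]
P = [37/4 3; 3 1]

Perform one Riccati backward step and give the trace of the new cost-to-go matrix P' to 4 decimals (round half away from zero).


BᵀP = [10.6250 3.5000; -10.8750 -3.5000]
S = R + BᵀPB = [2 0; 0 3] + [12.3125 -12.4375; -12.4375 12.8125] = [14.3125 -12.4375; -12.4375 15.8125]
BᵀPA = [26.5000 8.6875; -27.0000 -8.5625]
K = S⁻¹·BᵀPA = [1.1619 0.4311; -0.7936 -0.2024]
A−BK = [0.2286 -1.0192; -0.0301 3.3403]
AᵀP(A−BK) = [5.0325 1.6108; 1.6108 0.8342]
P' = Q + AᵀP(A−BK) = [11.2825 -0.3892; -0.3892 1.8342]
tr(P') = 13.1167

13.1167


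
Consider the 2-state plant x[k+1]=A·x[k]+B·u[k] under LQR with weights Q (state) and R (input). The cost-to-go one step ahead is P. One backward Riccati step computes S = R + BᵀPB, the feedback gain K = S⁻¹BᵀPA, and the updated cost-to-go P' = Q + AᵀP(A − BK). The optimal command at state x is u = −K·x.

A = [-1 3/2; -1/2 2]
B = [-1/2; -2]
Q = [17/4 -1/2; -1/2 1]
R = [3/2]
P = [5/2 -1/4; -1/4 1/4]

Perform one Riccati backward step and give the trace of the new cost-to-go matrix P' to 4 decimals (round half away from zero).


11.0134

BᵀP = [-0.7500 -0.3750]
S = R + BᵀPB = [3/2] + [1.1250] = [2.6250]
BᵀPA = [0.9375 -1.8750]
K = S⁻¹·BᵀPA = [0.3571 -0.7143]
A−BK = [-0.8214 1.1429; 0.2143 0.5714]
AᵀP(A−BK) = [1.9777 -2.6429; -2.6429 3.7857]
P' = Q + AᵀP(A−BK) = [6.2277 -3.1429; -3.1429 4.7857]
tr(P') = 11.0134


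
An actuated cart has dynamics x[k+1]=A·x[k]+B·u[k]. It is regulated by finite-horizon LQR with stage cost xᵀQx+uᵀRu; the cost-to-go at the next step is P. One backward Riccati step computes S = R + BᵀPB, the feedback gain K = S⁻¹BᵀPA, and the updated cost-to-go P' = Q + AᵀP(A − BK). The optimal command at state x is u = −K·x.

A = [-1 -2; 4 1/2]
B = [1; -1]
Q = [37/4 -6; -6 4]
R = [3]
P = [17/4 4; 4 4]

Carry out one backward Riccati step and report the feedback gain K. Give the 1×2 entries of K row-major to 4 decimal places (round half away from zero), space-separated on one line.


BᵀP = [0.2500 0.0000]
S = R + BᵀPB = [3] + [0.2500] = [3.2500]
BᵀPA = [-0.2500 -0.5000]
K = S⁻¹·BᵀPA = [-0.0769 -0.1538]
A−BK = [-0.9231 -1.8462; 3.9231 0.3462]
AᵀP(A−BK) = [36.2308 -17.5385; -17.5385 9.9231]
P' = Q + AᵀP(A−BK) = [45.4808 -23.5385; -23.5385 13.9231]
tr(P') = 59.4038

-0.0769 -0.1538


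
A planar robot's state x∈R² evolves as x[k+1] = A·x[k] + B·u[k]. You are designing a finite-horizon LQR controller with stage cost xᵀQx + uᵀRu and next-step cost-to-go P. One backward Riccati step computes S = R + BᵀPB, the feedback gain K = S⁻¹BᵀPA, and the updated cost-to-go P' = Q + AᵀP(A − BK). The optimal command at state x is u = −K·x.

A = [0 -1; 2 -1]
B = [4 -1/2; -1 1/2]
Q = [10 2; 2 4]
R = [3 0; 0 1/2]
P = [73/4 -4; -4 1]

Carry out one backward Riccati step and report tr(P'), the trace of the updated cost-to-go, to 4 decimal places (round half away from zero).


14.7203

BᵀP = [77.0000 -17.0000; -11.1250 2.5000]
S = R + BᵀPB = [3 0; 0 1/2] + [325.0000 -47.0000; -47.0000 6.8125] = [328.0000 -47.0000; -47.0000 7.3125]
BᵀPA = [-34.0000 -60.0000; 5.0000 8.6250]
K = S⁻¹·BᵀPA = [-0.0719 -0.1761; 0.2216 0.0475]
A−BK = [0.3984 -0.2718; 1.8173 -1.1999]
AᵀP(A−BK) = [0.4472 -0.2256; -0.2256 0.2731]
P' = Q + AᵀP(A−BK) = [10.4472 1.7744; 1.7744 4.2731]
tr(P') = 14.7203


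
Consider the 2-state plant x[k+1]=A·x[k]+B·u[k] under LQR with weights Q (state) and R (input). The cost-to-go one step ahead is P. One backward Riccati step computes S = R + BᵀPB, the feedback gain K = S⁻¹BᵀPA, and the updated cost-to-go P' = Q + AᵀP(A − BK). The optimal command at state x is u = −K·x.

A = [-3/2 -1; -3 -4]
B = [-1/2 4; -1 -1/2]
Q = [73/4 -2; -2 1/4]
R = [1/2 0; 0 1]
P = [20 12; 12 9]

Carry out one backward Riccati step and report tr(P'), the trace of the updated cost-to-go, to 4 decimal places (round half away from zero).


28.4642

BᵀP = [-22.0000 -15.0000; 74.0000 43.5000]
S = R + BᵀPB = [1/2 0; 0 1] + [26.0000 -80.5000; -80.5000 274.2500] = [26.5000 -80.5000; -80.5000 275.2500]
BᵀPA = [78.0000 82.0000; -241.5000 -248.0000]
K = S⁻¹·BᵀPA = [2.4927 3.2026; -0.1484 0.0356]
A−BK = [0.3398 0.4588; -0.5815 -0.7796]
AᵀP(A−BK) = [3.7391 4.8039; 4.8039 6.2252]
P' = Q + AᵀP(A−BK) = [21.9891 2.8039; 2.8039 6.4752]
tr(P') = 28.4642


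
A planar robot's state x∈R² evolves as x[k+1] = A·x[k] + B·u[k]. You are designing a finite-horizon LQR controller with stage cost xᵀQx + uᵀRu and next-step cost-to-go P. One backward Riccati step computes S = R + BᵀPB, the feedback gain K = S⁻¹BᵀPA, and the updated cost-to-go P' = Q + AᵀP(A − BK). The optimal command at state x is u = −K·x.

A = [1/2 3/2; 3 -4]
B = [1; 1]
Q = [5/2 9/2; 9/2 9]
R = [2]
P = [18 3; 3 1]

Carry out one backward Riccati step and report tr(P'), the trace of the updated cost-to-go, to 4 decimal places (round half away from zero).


BᵀP = [21.0000 4.0000]
S = R + BᵀPB = [2] + [25.0000] = [27.0000]
BᵀPA = [22.5000 15.5000]
K = S⁻¹·BᵀPA = [0.8333 0.5741]
A−BK = [-0.3333 0.9259; 2.1667 -4.5741]
AᵀP(A−BK) = [3.7500 -3.9167; -3.9167 11.6019]
P' = Q + AᵀP(A−BK) = [6.2500 0.5833; 0.5833 20.6019]
tr(P') = 26.8519

26.8519


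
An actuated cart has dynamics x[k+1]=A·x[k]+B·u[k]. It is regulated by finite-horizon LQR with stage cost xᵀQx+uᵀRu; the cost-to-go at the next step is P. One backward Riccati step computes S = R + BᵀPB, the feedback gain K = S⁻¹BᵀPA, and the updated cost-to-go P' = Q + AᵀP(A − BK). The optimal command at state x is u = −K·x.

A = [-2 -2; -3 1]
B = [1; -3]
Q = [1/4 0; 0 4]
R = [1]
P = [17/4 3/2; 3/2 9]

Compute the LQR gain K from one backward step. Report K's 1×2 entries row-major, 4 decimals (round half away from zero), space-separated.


0.9968 -0.3236

BᵀP = [-0.2500 -25.5000]
S = R + BᵀPB = [1] + [76.2500] = [77.2500]
BᵀPA = [77.0000 -25.0000]
K = S⁻¹·BᵀPA = [0.9968 -0.3236]
A−BK = [-2.9968 -1.6764; -0.0097 0.0291]
AᵀP(A−BK) = [39.2492 20.9191; 20.9191 11.9094]
P' = Q + AᵀP(A−BK) = [39.4992 20.9191; 20.9191 15.9094]
tr(P') = 55.4086


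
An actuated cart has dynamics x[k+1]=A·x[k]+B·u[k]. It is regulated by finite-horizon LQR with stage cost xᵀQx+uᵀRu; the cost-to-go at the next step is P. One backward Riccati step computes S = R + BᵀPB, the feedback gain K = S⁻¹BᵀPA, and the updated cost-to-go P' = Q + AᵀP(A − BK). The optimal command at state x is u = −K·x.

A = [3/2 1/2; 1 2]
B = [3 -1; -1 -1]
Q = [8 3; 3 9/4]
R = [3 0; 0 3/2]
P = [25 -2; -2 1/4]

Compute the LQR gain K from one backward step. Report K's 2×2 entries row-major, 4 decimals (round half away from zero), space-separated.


BᵀP = [77.0000 -6.2500; -23.0000 1.7500]
S = R + BᵀPB = [3 0; 0 3/2] + [237.2500 -70.7500; -70.7500 21.2500] = [240.2500 -70.7500; -70.7500 22.7500]
BᵀPA = [109.2500 26.0000; -32.7500 -8.0000]
K = S⁻¹·BᵀPA = [0.3659 0.0554; -0.3015 -0.1793]
A−BK = [0.1007 0.1544; 1.0644 1.8761]
AᵀP(A−BK) = [0.6461 0.3233; 0.3233 0.3747]
P' = Q + AᵀP(A−BK) = [8.6461 3.3233; 3.3233 2.6247]
tr(P') = 11.2708

0.3659 0.0554 -0.3015 -0.1793


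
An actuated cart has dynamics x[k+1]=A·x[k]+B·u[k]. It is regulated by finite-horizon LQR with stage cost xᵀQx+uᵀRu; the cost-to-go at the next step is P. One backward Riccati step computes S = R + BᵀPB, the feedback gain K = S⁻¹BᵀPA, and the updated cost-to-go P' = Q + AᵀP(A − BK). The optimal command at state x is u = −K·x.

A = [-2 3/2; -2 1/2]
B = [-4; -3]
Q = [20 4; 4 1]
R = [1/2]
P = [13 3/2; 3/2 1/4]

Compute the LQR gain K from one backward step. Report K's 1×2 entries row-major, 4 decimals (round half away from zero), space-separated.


0.5127 -0.3571

BᵀP = [-56.5000 -6.7500]
S = R + BᵀPB = [1/2] + [246.2500] = [246.7500]
BᵀPA = [126.5000 -88.1250]
K = S⁻¹·BᵀPA = [0.5127 -0.3571]
A−BK = [0.0507 0.0714; -0.4620 -0.5714]
AᵀP(A−BK) = [0.1479 -0.0714; -0.0714 0.0893]
P' = Q + AᵀP(A−BK) = [20.1479 3.9286; 3.9286 1.0893]
tr(P') = 21.2372


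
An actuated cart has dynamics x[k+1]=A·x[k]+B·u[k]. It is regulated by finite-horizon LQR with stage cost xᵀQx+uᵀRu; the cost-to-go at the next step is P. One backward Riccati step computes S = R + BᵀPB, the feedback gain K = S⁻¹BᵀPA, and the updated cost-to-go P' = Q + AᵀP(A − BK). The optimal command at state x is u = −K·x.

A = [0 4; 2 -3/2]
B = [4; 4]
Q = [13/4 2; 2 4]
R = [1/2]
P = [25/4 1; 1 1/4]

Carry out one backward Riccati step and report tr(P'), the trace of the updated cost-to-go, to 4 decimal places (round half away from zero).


BᵀP = [29.0000 5.0000]
S = R + BᵀPB = [1/2] + [136.0000] = [136.5000]
BᵀPA = [10.0000 108.5000]
K = S⁻¹·BᵀPA = [0.0733 0.7949]
A−BK = [-0.2930 0.8205; 1.7070 -4.6795]
AᵀP(A−BK) = [0.2674 -0.6987; -0.6987 2.3189]
P' = Q + AᵀP(A−BK) = [3.5174 1.3013; 1.3013 6.3189]
tr(P') = 9.8363

9.8363


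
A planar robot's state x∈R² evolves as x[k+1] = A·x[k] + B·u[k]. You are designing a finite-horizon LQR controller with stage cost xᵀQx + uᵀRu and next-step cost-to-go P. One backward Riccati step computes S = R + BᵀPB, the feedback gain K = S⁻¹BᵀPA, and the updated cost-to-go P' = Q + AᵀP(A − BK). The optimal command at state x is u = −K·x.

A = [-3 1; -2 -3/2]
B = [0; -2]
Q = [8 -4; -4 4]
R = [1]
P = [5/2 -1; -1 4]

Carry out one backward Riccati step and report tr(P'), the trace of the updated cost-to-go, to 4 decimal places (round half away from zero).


35.5882

BᵀP = [2.0000 -8.0000]
S = R + BᵀPB = [1] + [16.0000] = [17.0000]
BᵀPA = [10.0000 14.0000]
K = S⁻¹·BᵀPA = [0.5882 0.8235]
A−BK = [-3.0000 1.0000; -0.8235 0.1471]
AᵀP(A−BK) = [20.6176 -6.2353; -6.2353 2.9706]
P' = Q + AᵀP(A−BK) = [28.6176 -10.2353; -10.2353 6.9706]
tr(P') = 35.5882


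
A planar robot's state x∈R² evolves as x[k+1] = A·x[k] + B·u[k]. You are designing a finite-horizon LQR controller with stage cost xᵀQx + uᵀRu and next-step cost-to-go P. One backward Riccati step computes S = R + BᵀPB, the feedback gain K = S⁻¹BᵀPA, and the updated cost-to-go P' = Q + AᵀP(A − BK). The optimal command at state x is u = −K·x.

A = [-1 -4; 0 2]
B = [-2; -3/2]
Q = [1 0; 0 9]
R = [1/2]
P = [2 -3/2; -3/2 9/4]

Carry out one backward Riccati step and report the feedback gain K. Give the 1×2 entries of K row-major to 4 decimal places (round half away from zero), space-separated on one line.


0.3836 1.3699

BᵀP = [-1.7500 -0.3750]
S = R + BᵀPB = [1/2] + [4.0625] = [4.5625]
BᵀPA = [1.7500 6.2500]
K = S⁻¹·BᵀPA = [0.3836 1.3699]
A−BK = [-0.2329 -1.2603; 0.5753 4.0548]
AᵀP(A−BK) = [1.3288 8.6027; 8.6027 56.4384]
P' = Q + AᵀP(A−BK) = [2.3288 8.6027; 8.6027 65.4384]
tr(P') = 67.7671


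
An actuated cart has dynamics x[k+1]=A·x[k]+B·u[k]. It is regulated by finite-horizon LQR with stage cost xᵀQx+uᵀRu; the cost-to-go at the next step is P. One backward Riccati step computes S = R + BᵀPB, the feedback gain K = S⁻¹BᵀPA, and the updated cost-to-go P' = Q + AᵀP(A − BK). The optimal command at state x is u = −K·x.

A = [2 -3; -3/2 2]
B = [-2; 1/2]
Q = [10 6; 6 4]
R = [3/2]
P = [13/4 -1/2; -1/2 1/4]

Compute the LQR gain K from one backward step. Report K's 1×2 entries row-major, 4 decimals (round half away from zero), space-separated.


BᵀP = [-6.7500 1.1250]
S = R + BᵀPB = [3/2] + [14.0625] = [15.5625]
BᵀPA = [-15.1875 22.5000]
K = S⁻¹·BᵀPA = [-0.9759 1.4458]
A−BK = [0.0482 -0.1084; -1.0120 1.2771]
AᵀP(A−BK) = [1.7410 -2.5422; -2.5422 3.7199]
P' = Q + AᵀP(A−BK) = [11.7410 3.4578; 3.4578 7.7199]
tr(P') = 19.4608

-0.9759 1.4458


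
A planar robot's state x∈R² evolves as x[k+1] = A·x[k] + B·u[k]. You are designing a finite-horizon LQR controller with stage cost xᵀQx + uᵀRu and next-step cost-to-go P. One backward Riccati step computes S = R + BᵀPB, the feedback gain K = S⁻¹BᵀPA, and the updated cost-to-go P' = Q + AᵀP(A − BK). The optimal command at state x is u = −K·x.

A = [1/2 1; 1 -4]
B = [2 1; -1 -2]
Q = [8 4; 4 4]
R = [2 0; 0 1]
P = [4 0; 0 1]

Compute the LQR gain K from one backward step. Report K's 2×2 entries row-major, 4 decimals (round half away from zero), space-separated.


0.3803 -0.1690 -0.4225 1.5211

BᵀP = [8.0000 -1.0000; 4.0000 -2.0000]
S = R + BᵀPB = [2 0; 0 1] + [17.0000 10.0000; 10.0000 8.0000] = [19.0000 10.0000; 10.0000 9.0000]
BᵀPA = [3.0000 12.0000; 0.0000 12.0000]
K = S⁻¹·BᵀPA = [0.3803 -0.1690; -0.4225 1.5211]
A−BK = [0.1620 -0.1831; 0.5352 -1.1268]
AᵀP(A−BK) = [0.8592 -1.4930; -1.4930 3.7746]
P' = Q + AᵀP(A−BK) = [8.8592 2.5070; 2.5070 7.7746]
tr(P') = 16.6338
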